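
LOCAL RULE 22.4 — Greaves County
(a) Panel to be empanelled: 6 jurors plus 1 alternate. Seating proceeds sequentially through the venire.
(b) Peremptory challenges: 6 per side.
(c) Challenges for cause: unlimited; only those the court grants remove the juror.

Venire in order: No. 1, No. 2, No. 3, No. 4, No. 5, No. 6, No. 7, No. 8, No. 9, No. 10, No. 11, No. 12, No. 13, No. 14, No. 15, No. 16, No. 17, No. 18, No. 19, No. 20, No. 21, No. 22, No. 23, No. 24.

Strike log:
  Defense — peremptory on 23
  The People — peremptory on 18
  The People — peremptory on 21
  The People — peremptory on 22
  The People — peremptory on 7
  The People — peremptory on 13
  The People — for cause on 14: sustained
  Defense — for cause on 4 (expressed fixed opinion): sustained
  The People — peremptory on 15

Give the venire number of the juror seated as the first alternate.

Removed: #4, #7, #13, #14, #15, #18, #21, #22, #23.
Seating in order: seats 1–6 → #1, #2, #3, #5, #6, #8; alternates → #9.
So alternate 1 is #9.

9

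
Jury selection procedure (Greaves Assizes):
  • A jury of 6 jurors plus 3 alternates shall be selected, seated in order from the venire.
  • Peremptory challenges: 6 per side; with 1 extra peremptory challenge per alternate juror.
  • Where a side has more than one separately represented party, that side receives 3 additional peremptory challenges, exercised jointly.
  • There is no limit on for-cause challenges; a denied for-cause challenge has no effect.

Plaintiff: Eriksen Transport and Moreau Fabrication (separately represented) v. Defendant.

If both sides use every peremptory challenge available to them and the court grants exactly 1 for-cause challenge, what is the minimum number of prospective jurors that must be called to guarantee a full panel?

Seats to fill: 6 + 3 alternates = 9.
Peremptories — Plaintiff: 6 + 1×3 + 3 = 12; Defendant: 6 + 1×3 = 9; total 21.
For-cause removals: 1.
Minimum venire: 9 + 21 + 1 = 31.

31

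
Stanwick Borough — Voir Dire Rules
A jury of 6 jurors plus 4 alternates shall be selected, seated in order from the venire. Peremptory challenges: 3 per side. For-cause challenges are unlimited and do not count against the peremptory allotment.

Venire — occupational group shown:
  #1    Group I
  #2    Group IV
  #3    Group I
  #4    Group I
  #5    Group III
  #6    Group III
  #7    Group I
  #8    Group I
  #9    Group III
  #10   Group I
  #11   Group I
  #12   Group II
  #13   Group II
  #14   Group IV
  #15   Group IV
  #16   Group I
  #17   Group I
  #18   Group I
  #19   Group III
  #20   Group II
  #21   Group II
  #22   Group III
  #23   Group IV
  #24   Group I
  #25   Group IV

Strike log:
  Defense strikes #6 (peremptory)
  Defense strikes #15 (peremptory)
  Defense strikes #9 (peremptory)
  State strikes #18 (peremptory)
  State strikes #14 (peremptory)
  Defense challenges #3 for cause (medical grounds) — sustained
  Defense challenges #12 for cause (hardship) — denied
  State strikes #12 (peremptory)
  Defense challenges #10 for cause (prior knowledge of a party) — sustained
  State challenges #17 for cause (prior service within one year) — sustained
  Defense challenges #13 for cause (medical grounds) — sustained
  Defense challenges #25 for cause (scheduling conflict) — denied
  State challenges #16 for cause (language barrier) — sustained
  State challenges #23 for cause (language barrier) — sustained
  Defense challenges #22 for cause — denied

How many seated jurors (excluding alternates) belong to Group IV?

1

Removed: #3, #6, #9, #10, #12, #13, #14, #15, #16, #17, #18, #23.
Seated jurors 1–6: #1, #2, #4, #5, #7, #8 (alternates #11, #19, #20, #21 not counted).
Of those, in Group IV: #2 → 1.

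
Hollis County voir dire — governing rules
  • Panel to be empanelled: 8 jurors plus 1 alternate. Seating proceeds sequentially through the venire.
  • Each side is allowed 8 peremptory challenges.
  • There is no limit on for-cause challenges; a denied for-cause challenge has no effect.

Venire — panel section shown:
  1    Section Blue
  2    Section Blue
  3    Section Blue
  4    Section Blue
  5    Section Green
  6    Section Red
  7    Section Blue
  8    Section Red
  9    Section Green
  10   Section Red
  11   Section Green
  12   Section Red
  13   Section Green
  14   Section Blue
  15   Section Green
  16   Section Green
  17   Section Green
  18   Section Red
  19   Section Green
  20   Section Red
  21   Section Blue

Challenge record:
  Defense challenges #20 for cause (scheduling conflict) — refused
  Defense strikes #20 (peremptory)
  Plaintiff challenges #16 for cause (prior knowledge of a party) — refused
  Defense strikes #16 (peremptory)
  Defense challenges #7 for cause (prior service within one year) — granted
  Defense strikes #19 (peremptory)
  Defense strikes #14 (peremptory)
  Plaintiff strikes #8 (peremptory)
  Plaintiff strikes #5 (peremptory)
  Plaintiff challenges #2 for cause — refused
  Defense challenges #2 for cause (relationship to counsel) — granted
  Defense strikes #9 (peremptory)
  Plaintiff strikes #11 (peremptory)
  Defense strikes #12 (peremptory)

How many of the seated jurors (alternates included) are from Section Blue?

Removed: #2, #5, #7, #8, #9, #11, #12, #14, #16, #19, #20.
Seated (9 incl. alternates): #1, #3, #4, #6, #10, #13, #15, #17, #18.
Of those, in Section Blue: #1, #3, #4 → 3.

3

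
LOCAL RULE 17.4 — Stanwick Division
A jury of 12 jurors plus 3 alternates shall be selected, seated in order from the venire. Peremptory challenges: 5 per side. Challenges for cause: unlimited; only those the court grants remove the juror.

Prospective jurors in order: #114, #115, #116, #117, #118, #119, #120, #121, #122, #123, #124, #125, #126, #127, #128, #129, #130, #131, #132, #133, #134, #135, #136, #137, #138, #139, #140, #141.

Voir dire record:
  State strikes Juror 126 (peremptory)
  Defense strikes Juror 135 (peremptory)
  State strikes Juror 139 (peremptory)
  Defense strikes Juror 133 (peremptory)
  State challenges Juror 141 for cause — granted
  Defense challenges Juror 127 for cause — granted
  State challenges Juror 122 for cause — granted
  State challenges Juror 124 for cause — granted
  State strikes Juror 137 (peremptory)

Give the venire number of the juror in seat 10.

125

Removed: #122, #124, #126, #127, #133, #135, #137, #139, #141.
Filling seats in venire order through position 10: #114, #115, #116, #117, #118, #119, #120, #121, #123, #125.
So seat 10 is #125.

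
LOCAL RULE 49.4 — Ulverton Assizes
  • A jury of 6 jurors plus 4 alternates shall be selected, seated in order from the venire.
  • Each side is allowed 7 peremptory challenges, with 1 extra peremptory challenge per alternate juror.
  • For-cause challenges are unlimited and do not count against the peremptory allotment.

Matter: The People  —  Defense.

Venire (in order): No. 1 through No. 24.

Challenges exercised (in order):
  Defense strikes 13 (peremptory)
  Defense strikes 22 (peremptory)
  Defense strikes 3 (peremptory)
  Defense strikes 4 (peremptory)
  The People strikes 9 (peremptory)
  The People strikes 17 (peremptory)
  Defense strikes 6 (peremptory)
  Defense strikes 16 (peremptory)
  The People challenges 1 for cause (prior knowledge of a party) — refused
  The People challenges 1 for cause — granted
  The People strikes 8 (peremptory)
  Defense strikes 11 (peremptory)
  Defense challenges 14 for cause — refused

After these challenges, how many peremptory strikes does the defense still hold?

Defense allotment: 7 base + 1 × 4 alternates = 11.
Defense peremptories used: #13, #22, #3, #4, #6, #16, #11 — 7 (the for-cause on #14 doesn't count).
Remaining: 11 − 7 = 4.

4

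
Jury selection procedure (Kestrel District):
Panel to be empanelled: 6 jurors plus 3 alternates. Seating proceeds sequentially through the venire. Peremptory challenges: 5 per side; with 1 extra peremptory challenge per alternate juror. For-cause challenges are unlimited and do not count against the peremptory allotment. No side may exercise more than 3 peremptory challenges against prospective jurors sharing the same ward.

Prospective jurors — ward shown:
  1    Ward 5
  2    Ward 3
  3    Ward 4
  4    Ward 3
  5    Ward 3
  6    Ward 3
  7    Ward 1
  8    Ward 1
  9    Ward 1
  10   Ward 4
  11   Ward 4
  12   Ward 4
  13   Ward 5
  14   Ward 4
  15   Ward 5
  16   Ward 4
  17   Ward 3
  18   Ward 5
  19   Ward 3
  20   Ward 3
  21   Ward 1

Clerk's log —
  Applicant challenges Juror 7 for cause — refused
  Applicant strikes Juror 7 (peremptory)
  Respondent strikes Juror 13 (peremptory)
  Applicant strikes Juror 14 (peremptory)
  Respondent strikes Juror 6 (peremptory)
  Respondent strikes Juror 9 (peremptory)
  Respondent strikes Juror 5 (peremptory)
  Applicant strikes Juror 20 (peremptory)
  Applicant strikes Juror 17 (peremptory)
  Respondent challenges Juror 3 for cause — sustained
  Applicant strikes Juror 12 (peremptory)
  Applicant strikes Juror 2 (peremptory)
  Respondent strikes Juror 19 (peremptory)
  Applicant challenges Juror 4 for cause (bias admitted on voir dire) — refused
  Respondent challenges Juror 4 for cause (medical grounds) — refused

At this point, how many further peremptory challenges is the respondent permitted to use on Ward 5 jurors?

Respondent peremptories so far: #13, #6, #9, #5, #19 — 5 of 8 used, 3 left overall.
Against Ward 5: #13 — 1 used; per-ward cap 3 leaves 2.
Binding limit: min(3, 2) = 2.

2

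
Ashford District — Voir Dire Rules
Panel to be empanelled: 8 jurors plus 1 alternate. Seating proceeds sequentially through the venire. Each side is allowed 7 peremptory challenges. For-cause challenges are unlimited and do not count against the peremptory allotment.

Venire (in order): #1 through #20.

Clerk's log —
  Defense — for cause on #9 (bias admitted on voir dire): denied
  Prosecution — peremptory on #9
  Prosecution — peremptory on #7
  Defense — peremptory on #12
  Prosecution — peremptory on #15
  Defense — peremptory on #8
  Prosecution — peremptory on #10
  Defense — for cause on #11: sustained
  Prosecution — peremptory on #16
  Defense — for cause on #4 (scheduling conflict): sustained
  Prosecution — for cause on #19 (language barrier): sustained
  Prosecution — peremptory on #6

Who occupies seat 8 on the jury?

18

Removed: #4, #6, #7, #8, #9, #10, #11, #12, #15, #16, #19.
Seating in order: seats 1–8 → #1, #2, #3, #5, #13, #14, #17, #18; alternates → #20.
So seat 8 is #18.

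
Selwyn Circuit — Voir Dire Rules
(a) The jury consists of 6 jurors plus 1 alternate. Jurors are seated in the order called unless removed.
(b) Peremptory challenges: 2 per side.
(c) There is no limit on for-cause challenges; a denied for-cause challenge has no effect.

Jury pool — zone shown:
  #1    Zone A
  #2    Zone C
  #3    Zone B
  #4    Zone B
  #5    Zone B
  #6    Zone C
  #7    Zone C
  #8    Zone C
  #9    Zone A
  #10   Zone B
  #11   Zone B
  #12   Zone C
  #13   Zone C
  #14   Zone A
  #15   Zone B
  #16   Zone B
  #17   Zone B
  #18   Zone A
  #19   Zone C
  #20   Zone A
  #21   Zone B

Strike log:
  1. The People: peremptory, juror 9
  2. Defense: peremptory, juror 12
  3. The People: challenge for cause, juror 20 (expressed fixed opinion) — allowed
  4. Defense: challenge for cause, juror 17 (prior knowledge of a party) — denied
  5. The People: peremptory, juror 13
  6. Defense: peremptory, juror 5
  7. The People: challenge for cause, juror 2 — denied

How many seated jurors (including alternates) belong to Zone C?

4

Removed: #5, #9, #12, #13, #20.
Seated (7 incl. alternates): #1, #2, #3, #4, #6, #7, #8.
Of those, in Zone C: #2, #6, #7, #8 → 4.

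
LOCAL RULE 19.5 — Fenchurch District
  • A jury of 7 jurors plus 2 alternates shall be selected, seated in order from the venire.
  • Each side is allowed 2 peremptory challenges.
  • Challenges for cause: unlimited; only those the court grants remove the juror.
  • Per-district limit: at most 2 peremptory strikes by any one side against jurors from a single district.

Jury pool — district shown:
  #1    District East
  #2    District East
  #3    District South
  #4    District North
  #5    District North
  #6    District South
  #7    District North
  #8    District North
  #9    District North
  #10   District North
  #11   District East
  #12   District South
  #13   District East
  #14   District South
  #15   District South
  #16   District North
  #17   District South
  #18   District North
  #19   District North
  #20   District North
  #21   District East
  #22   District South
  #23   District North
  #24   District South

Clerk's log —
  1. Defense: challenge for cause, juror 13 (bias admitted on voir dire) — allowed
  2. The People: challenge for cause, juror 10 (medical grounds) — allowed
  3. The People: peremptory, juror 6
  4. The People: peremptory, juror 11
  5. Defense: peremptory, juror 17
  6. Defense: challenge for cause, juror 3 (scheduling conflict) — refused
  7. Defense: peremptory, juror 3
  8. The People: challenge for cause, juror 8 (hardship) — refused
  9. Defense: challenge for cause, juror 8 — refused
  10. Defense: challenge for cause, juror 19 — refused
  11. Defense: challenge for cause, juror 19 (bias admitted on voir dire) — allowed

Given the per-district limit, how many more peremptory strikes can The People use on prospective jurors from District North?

The People peremptories so far: #6, #11 — 2 of 2 used, 0 left overall.
Against District North: none yet — per-district cap 2 leaves 2.
Binding limit: min(0, 2) = 0.

0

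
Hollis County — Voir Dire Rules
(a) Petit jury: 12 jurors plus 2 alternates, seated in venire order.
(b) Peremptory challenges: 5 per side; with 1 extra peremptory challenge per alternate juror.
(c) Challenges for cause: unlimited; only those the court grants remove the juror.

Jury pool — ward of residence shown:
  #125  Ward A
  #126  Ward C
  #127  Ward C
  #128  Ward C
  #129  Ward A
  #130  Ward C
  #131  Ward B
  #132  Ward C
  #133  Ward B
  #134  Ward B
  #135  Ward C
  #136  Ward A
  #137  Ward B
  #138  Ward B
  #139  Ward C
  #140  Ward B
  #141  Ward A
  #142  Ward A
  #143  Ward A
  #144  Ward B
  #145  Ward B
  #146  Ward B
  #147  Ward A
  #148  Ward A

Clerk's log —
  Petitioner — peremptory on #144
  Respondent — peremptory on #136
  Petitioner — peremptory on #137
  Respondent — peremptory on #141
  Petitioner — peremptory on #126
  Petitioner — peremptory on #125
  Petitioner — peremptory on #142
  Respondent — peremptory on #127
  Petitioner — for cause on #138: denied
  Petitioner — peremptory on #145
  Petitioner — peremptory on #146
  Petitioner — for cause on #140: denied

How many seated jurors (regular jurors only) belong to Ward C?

5

Removed: #125, #126, #127, #136, #137, #141, #142, #144, #145, #146.
Seated jurors 1–12: #128, #129, #130, #131, #132, #133, #134, #135, #138, #139, #140, #143 (alternates #147, #148 not counted).
Of those, in Ward C: #128, #130, #132, #135, #139 → 5.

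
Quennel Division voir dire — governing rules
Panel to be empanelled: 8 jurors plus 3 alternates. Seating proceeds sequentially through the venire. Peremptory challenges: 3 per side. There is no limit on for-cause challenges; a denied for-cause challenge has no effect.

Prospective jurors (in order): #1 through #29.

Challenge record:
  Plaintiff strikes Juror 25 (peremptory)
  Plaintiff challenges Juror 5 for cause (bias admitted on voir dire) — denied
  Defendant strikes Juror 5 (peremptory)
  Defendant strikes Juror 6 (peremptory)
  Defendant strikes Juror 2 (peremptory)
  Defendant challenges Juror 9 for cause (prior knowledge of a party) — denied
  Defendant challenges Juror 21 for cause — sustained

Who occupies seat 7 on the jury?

Removed: #2, #5, #6, #21, #25. (#9 stays — for-cause denied.)
Seating in order: seats 1–8 → #1, #3, #4, #7, #8, #9, #10, #11; alternates → #12, #13, #14.
So seat 7 is #10.

10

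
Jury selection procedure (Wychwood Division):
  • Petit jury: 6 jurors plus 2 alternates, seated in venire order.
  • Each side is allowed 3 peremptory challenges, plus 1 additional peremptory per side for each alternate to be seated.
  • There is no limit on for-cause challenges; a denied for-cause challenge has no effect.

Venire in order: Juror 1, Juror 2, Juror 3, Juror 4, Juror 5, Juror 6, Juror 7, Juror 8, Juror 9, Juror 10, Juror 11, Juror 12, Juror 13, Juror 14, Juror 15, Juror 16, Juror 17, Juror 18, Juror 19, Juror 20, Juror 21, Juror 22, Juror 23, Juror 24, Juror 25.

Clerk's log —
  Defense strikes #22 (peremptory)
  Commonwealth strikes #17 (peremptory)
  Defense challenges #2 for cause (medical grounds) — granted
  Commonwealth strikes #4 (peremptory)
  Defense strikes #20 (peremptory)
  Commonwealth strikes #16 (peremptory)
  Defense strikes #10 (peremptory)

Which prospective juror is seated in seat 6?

Removed: #2, #4, #10, #16, #17, #20, #22.
Seating in order: seats 1–6 → #1, #3, #5, #6, #7, #8; alternates → #9, #11.
So seat 6 is #8.

8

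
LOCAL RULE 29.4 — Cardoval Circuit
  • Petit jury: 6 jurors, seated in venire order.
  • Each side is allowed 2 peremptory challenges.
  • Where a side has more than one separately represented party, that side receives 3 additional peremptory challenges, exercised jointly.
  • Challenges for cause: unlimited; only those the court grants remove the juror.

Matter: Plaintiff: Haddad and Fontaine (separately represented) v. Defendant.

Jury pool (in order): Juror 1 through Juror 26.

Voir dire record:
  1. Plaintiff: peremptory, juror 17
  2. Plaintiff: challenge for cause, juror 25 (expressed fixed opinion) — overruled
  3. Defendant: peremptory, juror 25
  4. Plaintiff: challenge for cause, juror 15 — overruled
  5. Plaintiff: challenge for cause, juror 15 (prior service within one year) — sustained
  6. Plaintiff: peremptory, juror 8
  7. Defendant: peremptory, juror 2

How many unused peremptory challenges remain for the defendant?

0

Defendant allotment: 2.
Defendant peremptories used: #25, #2 — 2.
Remaining: 2 − 2 = 0.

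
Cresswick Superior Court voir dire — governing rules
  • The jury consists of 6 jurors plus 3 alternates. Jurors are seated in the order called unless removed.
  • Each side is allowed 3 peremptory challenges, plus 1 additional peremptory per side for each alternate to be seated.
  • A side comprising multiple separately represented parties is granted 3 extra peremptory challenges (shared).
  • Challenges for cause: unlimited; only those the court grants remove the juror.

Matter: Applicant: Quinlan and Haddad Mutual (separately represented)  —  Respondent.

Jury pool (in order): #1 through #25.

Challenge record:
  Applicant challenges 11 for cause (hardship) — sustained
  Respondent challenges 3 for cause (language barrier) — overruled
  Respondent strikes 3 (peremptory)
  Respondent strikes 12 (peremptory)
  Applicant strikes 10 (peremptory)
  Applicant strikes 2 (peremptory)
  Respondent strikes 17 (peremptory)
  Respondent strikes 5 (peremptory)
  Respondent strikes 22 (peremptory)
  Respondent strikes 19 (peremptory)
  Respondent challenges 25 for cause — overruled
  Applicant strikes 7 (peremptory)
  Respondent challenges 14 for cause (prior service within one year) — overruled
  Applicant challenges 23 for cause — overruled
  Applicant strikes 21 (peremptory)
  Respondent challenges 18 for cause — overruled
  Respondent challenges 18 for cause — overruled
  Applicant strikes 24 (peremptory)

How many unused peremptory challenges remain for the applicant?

4

Applicant allotment: 3 base + 1 × 3 alternates + 3 multi-party = 9.
Applicant peremptories used: #10, #2, #7, #21, #24 — 5 (for-cause on #11, #23 don't count).
Remaining: 9 − 5 = 4.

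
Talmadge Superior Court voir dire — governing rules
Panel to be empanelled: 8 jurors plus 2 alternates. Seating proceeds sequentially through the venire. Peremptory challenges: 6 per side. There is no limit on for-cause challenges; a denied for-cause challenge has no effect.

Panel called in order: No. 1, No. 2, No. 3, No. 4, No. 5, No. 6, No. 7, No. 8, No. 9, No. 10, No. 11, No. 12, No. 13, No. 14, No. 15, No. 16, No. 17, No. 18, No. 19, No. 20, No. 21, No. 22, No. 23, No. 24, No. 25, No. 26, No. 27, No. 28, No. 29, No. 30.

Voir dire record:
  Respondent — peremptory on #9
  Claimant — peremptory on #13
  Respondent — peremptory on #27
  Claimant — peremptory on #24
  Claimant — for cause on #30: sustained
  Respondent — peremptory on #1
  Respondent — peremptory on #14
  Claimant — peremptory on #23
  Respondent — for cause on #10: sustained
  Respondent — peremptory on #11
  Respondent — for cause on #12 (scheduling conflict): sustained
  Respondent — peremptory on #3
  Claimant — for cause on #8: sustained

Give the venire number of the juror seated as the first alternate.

18

Removed: #1, #3, #8, #9, #10, #11, #12, #13, #14, #23, #24, #27, #30.
Seating in order: seats 1–8 → #2, #4, #5, #6, #7, #15, #16, #17; alternates → #18, #19.
So alternate 1 is #18.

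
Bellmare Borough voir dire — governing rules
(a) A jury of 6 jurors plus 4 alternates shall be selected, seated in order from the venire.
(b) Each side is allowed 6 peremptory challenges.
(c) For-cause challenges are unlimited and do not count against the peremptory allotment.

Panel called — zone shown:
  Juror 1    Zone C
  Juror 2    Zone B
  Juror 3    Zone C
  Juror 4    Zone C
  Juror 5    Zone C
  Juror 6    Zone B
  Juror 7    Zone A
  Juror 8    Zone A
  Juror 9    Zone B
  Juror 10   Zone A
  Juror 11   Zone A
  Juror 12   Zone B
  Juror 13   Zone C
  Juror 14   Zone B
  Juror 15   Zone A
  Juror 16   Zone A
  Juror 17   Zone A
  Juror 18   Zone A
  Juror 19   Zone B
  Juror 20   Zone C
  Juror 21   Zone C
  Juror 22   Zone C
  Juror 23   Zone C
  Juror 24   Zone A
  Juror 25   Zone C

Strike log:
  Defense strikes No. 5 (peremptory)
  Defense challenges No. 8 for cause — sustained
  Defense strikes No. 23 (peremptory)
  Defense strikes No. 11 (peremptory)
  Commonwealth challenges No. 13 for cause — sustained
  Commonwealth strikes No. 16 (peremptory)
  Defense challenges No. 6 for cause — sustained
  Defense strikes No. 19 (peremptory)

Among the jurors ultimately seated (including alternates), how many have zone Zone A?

3

Removed: #5, #6, #8, #11, #13, #16, #19, #23.
Seated (10 incl. alternates): #1, #2, #3, #4, #7, #9, #10, #12, #14, #15.
Of those, in Zone A: #7, #10, #15 → 3.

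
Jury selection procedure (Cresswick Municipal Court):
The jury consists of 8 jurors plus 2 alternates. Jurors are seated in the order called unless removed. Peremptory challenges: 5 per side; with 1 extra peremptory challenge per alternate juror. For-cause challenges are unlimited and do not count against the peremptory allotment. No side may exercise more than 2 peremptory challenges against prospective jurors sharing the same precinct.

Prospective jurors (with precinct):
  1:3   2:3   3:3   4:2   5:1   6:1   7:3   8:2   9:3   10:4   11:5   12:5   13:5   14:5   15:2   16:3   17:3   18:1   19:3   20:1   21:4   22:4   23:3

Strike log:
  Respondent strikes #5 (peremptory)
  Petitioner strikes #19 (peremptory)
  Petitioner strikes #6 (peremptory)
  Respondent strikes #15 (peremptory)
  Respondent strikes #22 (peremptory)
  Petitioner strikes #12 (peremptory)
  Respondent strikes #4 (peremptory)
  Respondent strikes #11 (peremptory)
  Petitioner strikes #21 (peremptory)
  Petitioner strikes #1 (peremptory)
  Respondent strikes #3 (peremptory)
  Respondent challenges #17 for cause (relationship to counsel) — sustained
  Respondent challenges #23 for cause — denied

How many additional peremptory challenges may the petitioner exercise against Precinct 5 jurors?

1

Petitioner peremptories so far: #19, #6, #12, #21, #1 — 5 of 7 used, 2 left overall.
Against Precinct 5: #12 — 1 used; per-precinct cap 2 leaves 1.
Binding limit: min(2, 1) = 1.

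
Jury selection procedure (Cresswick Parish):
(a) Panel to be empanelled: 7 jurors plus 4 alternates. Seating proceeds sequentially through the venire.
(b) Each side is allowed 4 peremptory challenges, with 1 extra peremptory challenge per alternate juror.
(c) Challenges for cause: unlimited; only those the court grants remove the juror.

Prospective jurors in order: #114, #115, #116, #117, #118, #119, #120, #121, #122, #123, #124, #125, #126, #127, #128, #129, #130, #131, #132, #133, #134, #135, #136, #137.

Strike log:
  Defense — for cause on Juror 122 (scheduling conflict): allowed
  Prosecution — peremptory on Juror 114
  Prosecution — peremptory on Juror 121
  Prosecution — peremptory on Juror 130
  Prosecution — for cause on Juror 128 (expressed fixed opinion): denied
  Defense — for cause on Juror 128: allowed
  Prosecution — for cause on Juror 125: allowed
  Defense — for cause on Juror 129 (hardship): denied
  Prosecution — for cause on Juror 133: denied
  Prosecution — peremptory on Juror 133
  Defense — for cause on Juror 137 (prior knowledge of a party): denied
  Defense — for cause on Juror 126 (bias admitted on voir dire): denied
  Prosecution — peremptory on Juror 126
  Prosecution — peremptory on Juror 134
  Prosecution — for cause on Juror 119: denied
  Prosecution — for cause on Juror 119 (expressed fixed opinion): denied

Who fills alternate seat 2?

127

Removed: #114, #121, #122, #125, #126, #128, #130, #133, #134. (#119, #129, #137 stay — for-cause denied.)
Seating in order: seats 1–7 → #115, #116, #117, #118, #119, #120, #123; alternates → #124, #127, #129, #131.
So alternate 2 is #127.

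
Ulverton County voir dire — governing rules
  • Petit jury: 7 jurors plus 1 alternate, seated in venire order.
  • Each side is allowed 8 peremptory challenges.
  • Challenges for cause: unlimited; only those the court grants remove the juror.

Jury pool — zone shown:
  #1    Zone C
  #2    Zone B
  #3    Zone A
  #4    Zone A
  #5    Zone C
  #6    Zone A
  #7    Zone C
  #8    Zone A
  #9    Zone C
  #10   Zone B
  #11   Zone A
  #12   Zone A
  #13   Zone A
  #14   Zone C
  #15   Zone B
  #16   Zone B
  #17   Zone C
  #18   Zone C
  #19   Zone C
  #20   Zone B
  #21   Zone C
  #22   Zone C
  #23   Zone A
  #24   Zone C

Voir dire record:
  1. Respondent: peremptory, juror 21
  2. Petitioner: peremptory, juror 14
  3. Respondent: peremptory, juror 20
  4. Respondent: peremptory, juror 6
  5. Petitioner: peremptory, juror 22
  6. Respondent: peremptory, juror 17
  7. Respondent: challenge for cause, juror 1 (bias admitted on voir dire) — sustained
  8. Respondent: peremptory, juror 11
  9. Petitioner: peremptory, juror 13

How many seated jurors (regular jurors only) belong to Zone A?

Removed: #1, #6, #11, #13, #14, #17, #20, #21, #22.
Seated jurors 1–7: #2, #3, #4, #5, #7, #8, #9 (alternates #10 not counted).
Of those, in Zone A: #3, #4, #8 → 3.

3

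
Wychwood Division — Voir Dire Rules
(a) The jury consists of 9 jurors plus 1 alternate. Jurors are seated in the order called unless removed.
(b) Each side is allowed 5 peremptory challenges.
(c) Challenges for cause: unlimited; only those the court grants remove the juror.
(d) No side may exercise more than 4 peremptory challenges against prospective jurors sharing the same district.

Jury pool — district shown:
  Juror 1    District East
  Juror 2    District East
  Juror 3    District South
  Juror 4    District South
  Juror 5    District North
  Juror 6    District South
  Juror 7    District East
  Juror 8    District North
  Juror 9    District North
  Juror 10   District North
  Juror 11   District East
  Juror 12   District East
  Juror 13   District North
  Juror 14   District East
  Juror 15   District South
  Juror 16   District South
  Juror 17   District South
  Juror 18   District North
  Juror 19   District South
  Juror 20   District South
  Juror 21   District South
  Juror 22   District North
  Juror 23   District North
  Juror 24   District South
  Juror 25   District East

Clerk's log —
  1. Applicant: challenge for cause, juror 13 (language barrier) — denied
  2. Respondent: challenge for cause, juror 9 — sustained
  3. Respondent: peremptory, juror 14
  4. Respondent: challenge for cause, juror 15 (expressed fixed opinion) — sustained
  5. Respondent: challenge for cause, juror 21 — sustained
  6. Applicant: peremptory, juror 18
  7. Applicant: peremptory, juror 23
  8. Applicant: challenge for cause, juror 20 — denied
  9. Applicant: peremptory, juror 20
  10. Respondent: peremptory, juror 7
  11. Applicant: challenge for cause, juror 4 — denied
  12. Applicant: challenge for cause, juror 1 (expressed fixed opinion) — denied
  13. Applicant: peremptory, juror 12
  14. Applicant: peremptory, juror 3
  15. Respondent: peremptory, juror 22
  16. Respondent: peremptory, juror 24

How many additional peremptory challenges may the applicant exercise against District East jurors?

Applicant peremptories so far: #18, #23, #20, #12, #3 — 5 of 5 used, 0 left overall.
Against District East: #12 — 1 used; per-district cap 4 leaves 3.
Binding limit: min(0, 3) = 0.

0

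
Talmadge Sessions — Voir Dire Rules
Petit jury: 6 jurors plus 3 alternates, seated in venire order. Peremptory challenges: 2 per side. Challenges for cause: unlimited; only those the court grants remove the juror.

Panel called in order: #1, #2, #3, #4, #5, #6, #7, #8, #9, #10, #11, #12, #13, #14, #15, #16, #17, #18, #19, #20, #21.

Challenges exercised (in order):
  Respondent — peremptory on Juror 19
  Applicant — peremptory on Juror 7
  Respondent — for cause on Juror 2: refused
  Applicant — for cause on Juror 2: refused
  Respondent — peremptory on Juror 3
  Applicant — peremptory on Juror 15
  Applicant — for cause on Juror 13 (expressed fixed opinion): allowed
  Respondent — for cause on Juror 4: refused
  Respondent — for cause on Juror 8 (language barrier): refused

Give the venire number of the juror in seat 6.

Removed: #3, #7, #13, #15, #19. (#2, #4, #8 stay — for-cause denied.)
Seating in order: seats 1–6 → #1, #2, #4, #5, #6, #8; alternates → #9, #10, #11.
So seat 6 is #8.

8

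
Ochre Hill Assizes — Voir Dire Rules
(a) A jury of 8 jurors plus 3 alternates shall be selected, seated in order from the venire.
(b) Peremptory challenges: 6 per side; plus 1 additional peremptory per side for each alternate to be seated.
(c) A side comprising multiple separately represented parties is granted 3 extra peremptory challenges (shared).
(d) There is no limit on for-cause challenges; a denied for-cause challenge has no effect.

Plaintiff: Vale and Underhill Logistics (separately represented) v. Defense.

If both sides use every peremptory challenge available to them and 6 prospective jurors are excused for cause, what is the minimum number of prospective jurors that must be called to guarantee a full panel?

Seats to fill: 8 + 3 alternates = 11.
Peremptories — Plaintiff: 6 + 1×3 + 3 = 12; Defense: 6 + 1×3 = 9; total 21.
For-cause removals: 6.
Minimum venire: 11 + 21 + 6 = 38.

38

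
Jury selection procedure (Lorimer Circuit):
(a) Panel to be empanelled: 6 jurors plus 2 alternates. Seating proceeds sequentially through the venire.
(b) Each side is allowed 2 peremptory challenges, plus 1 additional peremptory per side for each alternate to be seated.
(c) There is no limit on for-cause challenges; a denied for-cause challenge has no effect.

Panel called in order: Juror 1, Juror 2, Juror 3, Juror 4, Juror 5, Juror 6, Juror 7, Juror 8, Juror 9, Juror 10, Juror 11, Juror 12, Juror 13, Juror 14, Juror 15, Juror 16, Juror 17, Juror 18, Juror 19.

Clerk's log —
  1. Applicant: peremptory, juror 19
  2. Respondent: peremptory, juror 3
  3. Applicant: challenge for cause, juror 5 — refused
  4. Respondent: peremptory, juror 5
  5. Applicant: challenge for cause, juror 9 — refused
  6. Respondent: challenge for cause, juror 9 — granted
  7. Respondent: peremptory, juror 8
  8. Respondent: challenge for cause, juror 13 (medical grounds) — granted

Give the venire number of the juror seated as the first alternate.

11

Removed: #3, #5, #8, #9, #13, #19.
Seating in order: seats 1–6 → #1, #2, #4, #6, #7, #10; alternates → #11, #12.
So alternate 1 is #11.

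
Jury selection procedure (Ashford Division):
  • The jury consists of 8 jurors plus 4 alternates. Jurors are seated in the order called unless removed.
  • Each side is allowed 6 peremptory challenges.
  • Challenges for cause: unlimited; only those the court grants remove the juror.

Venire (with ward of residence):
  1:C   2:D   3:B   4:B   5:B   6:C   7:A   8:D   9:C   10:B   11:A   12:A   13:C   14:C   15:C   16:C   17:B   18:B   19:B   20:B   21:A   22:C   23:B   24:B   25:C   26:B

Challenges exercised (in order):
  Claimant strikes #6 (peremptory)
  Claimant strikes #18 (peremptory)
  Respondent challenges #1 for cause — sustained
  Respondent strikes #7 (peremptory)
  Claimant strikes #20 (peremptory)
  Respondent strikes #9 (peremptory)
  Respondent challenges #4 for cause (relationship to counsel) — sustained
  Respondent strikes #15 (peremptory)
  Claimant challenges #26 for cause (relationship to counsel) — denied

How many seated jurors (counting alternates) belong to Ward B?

Removed: #1, #4, #6, #7, #9, #15, #18, #20.
Seated (12 incl. alternates): #2, #3, #5, #8, #10, #11, #12, #13, #14, #16, #17, #19.
Of those, in Ward B: #3, #5, #10, #17, #19 → 5.

5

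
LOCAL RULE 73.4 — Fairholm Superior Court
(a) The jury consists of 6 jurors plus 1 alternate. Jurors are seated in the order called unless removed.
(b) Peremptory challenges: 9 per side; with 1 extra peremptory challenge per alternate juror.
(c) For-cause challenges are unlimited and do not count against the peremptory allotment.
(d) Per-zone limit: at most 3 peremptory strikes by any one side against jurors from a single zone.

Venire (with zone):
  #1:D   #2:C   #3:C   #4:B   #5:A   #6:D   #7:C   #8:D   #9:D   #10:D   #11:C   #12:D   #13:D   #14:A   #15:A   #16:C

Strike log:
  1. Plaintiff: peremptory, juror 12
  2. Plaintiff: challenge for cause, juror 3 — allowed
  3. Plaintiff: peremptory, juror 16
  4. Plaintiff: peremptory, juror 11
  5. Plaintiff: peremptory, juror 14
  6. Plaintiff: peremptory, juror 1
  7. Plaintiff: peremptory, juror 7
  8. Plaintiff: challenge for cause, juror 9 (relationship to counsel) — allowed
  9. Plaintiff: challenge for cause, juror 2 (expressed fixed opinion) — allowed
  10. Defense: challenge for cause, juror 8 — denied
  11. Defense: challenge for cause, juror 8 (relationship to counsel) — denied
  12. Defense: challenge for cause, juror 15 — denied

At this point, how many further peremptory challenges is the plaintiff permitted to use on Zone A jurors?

Plaintiff peremptories so far: #12, #16, #11, #14, #1, #7 — 6 of 10 used, 4 left overall.
Against Zone A: #14 — 1 used; per-zone cap 3 leaves 2.
Binding limit: min(4, 2) = 2.

2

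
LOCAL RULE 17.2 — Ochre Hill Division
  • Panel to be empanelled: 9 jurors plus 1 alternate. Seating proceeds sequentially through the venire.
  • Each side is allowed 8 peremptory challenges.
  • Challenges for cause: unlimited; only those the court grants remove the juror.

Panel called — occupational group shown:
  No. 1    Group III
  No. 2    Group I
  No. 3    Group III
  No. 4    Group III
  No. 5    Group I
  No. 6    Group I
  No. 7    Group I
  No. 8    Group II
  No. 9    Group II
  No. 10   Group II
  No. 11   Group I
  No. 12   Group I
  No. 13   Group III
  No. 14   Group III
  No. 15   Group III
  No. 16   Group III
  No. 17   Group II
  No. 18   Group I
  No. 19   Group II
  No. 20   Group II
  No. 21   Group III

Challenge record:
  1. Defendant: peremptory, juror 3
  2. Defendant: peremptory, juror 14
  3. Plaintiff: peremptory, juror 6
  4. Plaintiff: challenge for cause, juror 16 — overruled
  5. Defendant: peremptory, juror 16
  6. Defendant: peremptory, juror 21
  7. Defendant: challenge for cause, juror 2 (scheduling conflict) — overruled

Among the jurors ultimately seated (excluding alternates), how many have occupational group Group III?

2

Removed: #3, #6, #14, #16, #21.
Seated jurors 1–9: #1, #2, #4, #5, #7, #8, #9, #10, #11 (alternates #12 not counted).
Of those, in Group III: #1, #4 → 2.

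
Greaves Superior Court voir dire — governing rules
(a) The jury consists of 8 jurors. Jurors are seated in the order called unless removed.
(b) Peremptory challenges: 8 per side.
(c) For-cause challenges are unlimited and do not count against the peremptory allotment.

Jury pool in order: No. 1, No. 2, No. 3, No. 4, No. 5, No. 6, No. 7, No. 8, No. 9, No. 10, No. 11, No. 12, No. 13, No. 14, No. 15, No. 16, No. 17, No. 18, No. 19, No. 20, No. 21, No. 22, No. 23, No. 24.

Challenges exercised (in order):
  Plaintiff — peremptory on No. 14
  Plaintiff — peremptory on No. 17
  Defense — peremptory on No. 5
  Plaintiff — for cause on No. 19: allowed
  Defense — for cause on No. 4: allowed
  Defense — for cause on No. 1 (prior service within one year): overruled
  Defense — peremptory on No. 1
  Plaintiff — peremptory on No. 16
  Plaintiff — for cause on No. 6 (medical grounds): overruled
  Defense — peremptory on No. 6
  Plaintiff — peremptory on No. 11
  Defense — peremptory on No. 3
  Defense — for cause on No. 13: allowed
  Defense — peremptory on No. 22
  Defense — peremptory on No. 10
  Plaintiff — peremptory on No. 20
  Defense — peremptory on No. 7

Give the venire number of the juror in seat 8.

Removed: #1, #3, #4, #5, #6, #7, #10, #11, #13, #14, #16, #17, #19, #20, #22.
Filling seats in venire order through position 8: #2, #8, #9, #12, #15, #18, #21, #23.
So seat 8 is #23.

23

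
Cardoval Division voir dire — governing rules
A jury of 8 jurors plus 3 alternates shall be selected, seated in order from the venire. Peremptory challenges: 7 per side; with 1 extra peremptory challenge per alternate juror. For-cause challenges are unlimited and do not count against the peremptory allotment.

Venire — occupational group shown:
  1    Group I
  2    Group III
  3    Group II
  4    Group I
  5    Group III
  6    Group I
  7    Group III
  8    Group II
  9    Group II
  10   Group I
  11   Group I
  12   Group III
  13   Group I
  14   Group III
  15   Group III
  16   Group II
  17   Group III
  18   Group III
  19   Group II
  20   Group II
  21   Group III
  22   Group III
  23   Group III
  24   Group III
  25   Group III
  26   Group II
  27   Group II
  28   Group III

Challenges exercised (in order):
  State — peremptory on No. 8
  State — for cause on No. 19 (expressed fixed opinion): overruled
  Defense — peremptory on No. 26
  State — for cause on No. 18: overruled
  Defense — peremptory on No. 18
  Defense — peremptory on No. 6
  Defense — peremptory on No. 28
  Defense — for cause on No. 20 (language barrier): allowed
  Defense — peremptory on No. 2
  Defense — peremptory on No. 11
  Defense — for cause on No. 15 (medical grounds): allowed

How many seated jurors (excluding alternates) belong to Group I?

3

Removed: #2, #6, #8, #11, #15, #18, #20, #26, #28.
Seated jurors 1–8: #1, #3, #4, #5, #7, #9, #10, #12 (alternates #13, #14, #16 not counted).
Of those, in Group I: #1, #4, #10 → 3.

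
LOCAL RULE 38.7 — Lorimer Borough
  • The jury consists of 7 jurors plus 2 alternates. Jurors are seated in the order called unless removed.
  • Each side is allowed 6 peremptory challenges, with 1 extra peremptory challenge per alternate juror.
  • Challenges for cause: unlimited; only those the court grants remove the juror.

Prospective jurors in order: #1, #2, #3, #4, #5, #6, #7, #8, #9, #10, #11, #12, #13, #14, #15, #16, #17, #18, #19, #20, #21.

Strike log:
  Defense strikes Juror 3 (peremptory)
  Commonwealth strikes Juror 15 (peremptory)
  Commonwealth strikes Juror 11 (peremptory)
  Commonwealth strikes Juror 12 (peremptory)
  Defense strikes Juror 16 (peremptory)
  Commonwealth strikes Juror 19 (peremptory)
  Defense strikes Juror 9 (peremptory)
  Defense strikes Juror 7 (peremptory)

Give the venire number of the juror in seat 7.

Removed: #3, #7, #9, #11, #12, #15, #16, #19.
Seating in order: seats 1–7 → #1, #2, #4, #5, #6, #8, #10; alternates → #13, #14.
So seat 7 is #10.

10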